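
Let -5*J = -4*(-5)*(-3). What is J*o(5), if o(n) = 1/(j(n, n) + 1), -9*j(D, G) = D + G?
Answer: -108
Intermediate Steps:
J = 12 (J = -(-4*(-5))*(-3)/5 = -4*(-3) = -⅕*(-60) = 12)
j(D, G) = -D/9 - G/9 (j(D, G) = -(D + G)/9 = -D/9 - G/9)
o(n) = 1/(1 - 2*n/9) (o(n) = 1/((-n/9 - n/9) + 1) = 1/(-2*n/9 + 1) = 1/(1 - 2*n/9))
J*o(5) = 12*(9/(9 - 2*5)) = 12*(9/(9 - 10)) = 12*(9/(-1)) = 12*(9*(-1)) = 12*(-9) = -108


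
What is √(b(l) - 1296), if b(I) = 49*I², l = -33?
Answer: 3*√5785 ≈ 228.18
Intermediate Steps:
√(b(l) - 1296) = √(49*(-33)² - 1296) = √(49*1089 - 1296) = √(53361 - 1296) = √52065 = 3*√5785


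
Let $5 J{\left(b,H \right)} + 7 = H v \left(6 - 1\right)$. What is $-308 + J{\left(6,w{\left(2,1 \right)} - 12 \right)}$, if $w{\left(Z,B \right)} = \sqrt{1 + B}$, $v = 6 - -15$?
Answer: $- \frac{2807}{5} + 21 \sqrt{2} \approx -531.7$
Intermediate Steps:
$v = 21$ ($v = 6 + 15 = 21$)
$J{\left(b,H \right)} = - \frac{7}{5} + 21 H$ ($J{\left(b,H \right)} = - \frac{7}{5} + \frac{H 21 \left(6 - 1\right)}{5} = - \frac{7}{5} + \frac{21 H \left(6 - 1\right)}{5} = - \frac{7}{5} + \frac{21 H 5}{5} = - \frac{7}{5} + \frac{105 H}{5} = - \frac{7}{5} + 21 H$)
$-308 + J{\left(6,w{\left(2,1 \right)} - 12 \right)} = -308 + \left(- \frac{7}{5} + 21 \left(\sqrt{1 + 1} - 12\right)\right) = -308 + \left(- \frac{7}{5} + 21 \left(\sqrt{2} - 12\right)\right) = -308 + \left(- \frac{7}{5} + 21 \left(-12 + \sqrt{2}\right)\right) = -308 - \left(\frac{1267}{5} - 21 \sqrt{2}\right) = - \frac{2807}{5} + 21 \sqrt{2}$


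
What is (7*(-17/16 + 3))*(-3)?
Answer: -651/16 ≈ -40.688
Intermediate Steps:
(7*(-17/16 + 3))*(-3) = (7*(31/16))*(-3) = (217/16)*(-3) = -651/16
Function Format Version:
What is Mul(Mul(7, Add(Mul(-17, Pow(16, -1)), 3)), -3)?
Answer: Rational(-651, 16) ≈ -40.688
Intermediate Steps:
Mul(Mul(7, Add(Mul(-17, Pow(16, -1)), 3)), -3) = Mul(Mul(7, Add(Mul(-17, Rational(1, 16)), 3)), -3) = Mul(Mul(7, Add(Rational(-17, 16), 3)), -3) = Mul(Mul(7, Rational(31, 16)), -3) = Mul(Rational(217, 16), -3) = Rational(-651, 16)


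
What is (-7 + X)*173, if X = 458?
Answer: 78023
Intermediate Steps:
(-7 + X)*173 = (-7 + 458)*173 = 451*173 = 78023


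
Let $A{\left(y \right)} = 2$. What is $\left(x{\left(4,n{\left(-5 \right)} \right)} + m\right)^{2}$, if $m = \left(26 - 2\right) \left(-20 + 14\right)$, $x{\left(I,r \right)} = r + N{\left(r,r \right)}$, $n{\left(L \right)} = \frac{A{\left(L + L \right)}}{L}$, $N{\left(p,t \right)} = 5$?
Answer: $\frac{485809}{25} \approx 19432.0$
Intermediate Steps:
$n{\left(L \right)} = \frac{2}{L}$
$x{\left(I,r \right)} = 5 + r$ ($x{\left(I,r \right)} = r + 5 = 5 + r$)
$m = -144$ ($m = 24 \left(-6\right) = -144$)
$\left(x{\left(4,n{\left(-5 \right)} \right)} + m\right)^{2} = \left(\left(5 + \frac{2}{-5}\right) - 144\right)^{2} = \left(\left(5 + 2 \left(- \frac{1}{5}\right)\right) - 144\right)^{2} = \left(\left(5 - \frac{2}{5}\right) - 144\right)^{2} = \left(\frac{23}{5} - 144\right)^{2} = \left(- \frac{697}{5}\right)^{2} = \frac{485809}{25}$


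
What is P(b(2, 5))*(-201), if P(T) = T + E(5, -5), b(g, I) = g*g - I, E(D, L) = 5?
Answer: -804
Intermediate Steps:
b(g, I) = g² - I
P(T) = 5 + T (P(T) = T + 5 = 5 + T)
P(b(2, 5))*(-201) = (5 + (2² - 1*5))*(-201) = (5 + (4 - 5))*(-201) = (5 - 1)*(-201) = 4*(-201) = -804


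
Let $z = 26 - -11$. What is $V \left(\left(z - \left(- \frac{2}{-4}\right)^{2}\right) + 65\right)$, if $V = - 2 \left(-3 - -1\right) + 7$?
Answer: $\frac{4477}{4} \approx 1119.3$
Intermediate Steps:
$z = 37$ ($z = 26 + 11 = 37$)
$V = 11$ ($V = - 2 \left(-3 + 1\right) + 7 = \left(-2\right) \left(-2\right) + 7 = 4 + 7 = 11$)
$V \left(\left(z - \left(- \frac{2}{-4}\right)^{2}\right) + 65\right) = 11 \left(\left(37 - \left(- \frac{2}{-4}\right)^{2}\right) + 65\right) = 11 \left(\left(37 - \left(\left(-2\right) \left(- \frac{1}{4}\right)\right)^{2}\right) + 65\right) = 11 \left(\left(37 - \left(\frac{1}{2}\right)^{2}\right) + 65\right) = 11 \left(\left(37 - \frac{1}{4}\right) + 65\right) = 11 \left(\frac{147}{4} + 65\right) = 11 \cdot \frac{407}{4} = \frac{4477}{4}$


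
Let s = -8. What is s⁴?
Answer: 4096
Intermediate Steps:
s⁴ = (-8)⁴ = 4096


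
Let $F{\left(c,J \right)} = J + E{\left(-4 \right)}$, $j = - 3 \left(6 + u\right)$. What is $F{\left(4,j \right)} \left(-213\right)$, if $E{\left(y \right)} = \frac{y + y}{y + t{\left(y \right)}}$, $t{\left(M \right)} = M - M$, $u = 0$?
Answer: $3408$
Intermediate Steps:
$t{\left(M \right)} = 0$
$j = -18$ ($j = - 3 \left(6 + 0\right) = \left(-3\right) 6 = -18$)
$E{\left(y \right)} = 2$ ($E{\left(y \right)} = \frac{y + y}{y + 0} = \frac{2 y}{y} = 2$)
$F{\left(c,J \right)} = 2 + J$ ($F{\left(c,J \right)} = J + 2 = 2 + J$)
$F{\left(4,j \right)} \left(-213\right) = \left(2 - 18\right) \left(-213\right) = \left(-16\right) \left(-213\right) = 3408$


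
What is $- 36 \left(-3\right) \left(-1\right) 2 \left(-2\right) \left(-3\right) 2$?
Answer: $-2592$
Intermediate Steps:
$- 36 \left(-3\right) \left(-1\right) 2 \left(-2\right) \left(-3\right) 2 = - 36 \cdot 3 \cdot 2 \cdot 6 \cdot 2 = \left(-36\right) 6 \cdot 12 = \left(-216\right) 12 = -2592$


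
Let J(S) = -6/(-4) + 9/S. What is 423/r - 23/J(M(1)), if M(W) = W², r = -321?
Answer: -7883/2247 ≈ -3.5082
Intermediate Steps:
J(S) = 3/2 + 9/S (J(S) = -6*(-¼) + 9/S = 3/2 + 9/S)
423/r - 23/J(M(1)) = 423/(-321) - 23/(3/2 + 9/(1²)) = 423*(-1/321) - 23/(3/2 + 9/1) = -141/107 - 23/(3/2 + 9*1) = -141/107 - 23/(3/2 + 9) = -141/107 - 23/21/2 = -141/107 - 23*2/21 = -141/107 - 46/21 = -7883/2247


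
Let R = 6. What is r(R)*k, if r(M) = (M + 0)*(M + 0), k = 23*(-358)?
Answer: -296424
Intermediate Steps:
k = -8234
r(M) = M² (r(M) = M*M = M²)
r(R)*k = 6²*(-8234) = 36*(-8234) = -296424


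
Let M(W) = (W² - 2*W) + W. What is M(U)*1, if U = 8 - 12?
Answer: 20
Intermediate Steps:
U = -4
M(W) = W² - W
M(U)*1 = -4*(-1 - 4)*1 = -4*(-5)*1 = 20*1 = 20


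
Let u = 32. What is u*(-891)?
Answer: -28512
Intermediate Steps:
u*(-891) = 32*(-891) = -28512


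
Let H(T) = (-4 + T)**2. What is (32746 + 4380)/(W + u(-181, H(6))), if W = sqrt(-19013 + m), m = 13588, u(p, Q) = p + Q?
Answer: -3285651/18377 - 92815*I*sqrt(217)/18377 ≈ -178.79 - 74.4*I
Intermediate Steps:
u(p, Q) = Q + p
W = 5*I*sqrt(217) (W = sqrt(-19013 + 13588) = sqrt(-5425) = 5*I*sqrt(217) ≈ 73.655*I)
(32746 + 4380)/(W + u(-181, H(6))) = (32746 + 4380)/(5*I*sqrt(217) + ((-4 + 6)**2 - 181)) = 37126/(5*I*sqrt(217) + (2**2 - 181)) = 37126/(5*I*sqrt(217) + (4 - 181)) = 37126/(5*I*sqrt(217) - 177) = 37126/(-177 + 5*I*sqrt(217))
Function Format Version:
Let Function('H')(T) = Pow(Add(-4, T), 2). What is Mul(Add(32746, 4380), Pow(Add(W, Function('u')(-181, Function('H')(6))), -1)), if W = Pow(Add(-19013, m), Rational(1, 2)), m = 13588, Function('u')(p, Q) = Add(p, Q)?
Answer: Add(Rational(-3285651, 18377), Mul(Rational(-92815, 18377), I, Pow(217, Rational(1, 2)))) ≈ Add(-178.79, Mul(-74.400, I))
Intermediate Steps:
Function('u')(p, Q) = Add(Q, p)
W = Mul(5, I, Pow(217, Rational(1, 2))) (W = Pow(Add(-19013, 13588), Rational(1, 2)) = Pow(-5425, Rational(1, 2)) = Mul(5, I, Pow(217, Rational(1, 2))) ≈ Mul(73.655, I))
Mul(Add(32746, 4380), Pow(Add(W, Function('u')(-181, Function('H')(6))), -1)) = Mul(Add(32746, 4380), Pow(Add(Mul(5, I, Pow(217, Rational(1, 2))), Add(Pow(Add(-4, 6), 2), -181)), -1)) = Mul(37126, Pow(Add(Mul(5, I, Pow(217, Rational(1, 2))), Add(Pow(2, 2), -181)), -1)) = Mul(37126, Pow(Add(Mul(5, I, Pow(217, Rational(1, 2))), Add(4, -181)), -1)) = Mul(37126, Pow(Add(Mul(5, I, Pow(217, Rational(1, 2))), -177), -1)) = Mul(37126, Pow(Add(-177, Mul(5, I, Pow(217, Rational(1, 2)))), -1))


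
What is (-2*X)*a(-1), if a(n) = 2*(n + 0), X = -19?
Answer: -76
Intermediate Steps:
a(n) = 2*n
(-2*X)*a(-1) = (-2*(-19))*(2*(-1)) = 38*(-2) = -76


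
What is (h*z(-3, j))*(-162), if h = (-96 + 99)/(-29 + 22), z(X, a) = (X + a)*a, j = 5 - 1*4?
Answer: -972/7 ≈ -138.86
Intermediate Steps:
j = 1 (j = 5 - 4 = 1)
z(X, a) = a*(X + a)
h = -3/7 (h = 3/(-7) = 3*(-⅐) = -3/7 ≈ -0.42857)
(h*z(-3, j))*(-162) = -3*(-3 + 1)/7*(-162) = -3*(-2)/7*(-162) = -3/7*(-2)*(-162) = (6/7)*(-162) = -972/7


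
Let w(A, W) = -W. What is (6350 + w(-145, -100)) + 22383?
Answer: 28833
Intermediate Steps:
(6350 + w(-145, -100)) + 22383 = (6350 - 1*(-100)) + 22383 = (6350 + 100) + 22383 = 6450 + 22383 = 28833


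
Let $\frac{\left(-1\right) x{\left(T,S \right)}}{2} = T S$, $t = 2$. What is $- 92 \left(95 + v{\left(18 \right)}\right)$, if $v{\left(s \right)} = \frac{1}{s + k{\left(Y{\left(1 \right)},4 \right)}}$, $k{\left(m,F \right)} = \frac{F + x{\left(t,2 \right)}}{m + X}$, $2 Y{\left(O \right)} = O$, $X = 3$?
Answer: $- \frac{515982}{59} \approx -8745.5$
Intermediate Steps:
$x{\left(T,S \right)} = - 2 S T$ ($x{\left(T,S \right)} = - 2 T S = - 2 S T$)
$Y{\left(O \right)} = \frac{O}{2}$
$k{\left(m,F \right)} = \frac{-8 + F}{3 + m}$ ($k{\left(m,F \right)} = \frac{F - 4 \cdot 2}{m + 3} = \frac{F - 8}{3 + m} = \frac{-8 + F}{3 + m}$)
$v{\left(s \right)} = \frac{1}{- \frac{8}{7} + s}$ ($v{\left(s \right)} = \frac{1}{s + \frac{-8 + 4}{3 + \frac{1}{2} \cdot 1}} = \frac{1}{s + \frac{1}{3 + \frac{1}{2}} \left(-4\right)} = \frac{1}{s + \frac{1}{\frac{7}{2}} \left(-4\right)} = \frac{1}{s + \frac{2}{7} \left(-4\right)} = \frac{1}{s - \frac{8}{7}} = \frac{1}{- \frac{8}{7} + s}$)
$- 92 \left(95 + v{\left(18 \right)}\right) = - 92 \left(95 + \frac{7}{-8 + 7 \cdot 18}\right) = - 92 \left(95 + \frac{7}{-8 + 126}\right) = - 92 \left(95 + \frac{7}{118}\right) = \left(-92\right) \frac{11217}{118} = - \frac{515982}{59}$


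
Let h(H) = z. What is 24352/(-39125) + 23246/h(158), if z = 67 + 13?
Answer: 90755159/313000 ≈ 289.95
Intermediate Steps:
z = 80
h(H) = 80
24352/(-39125) + 23246/h(158) = 24352/(-39125) + 23246/80 = 24352*(-1/39125) + 23246*(1/80) = -24352/39125 + 11623/40 = 90755159/313000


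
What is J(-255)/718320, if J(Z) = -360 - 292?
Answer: -163/179580 ≈ -0.00090767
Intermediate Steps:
J(Z) = -652
J(-255)/718320 = -652/718320 = -652*1/718320 = -163/179580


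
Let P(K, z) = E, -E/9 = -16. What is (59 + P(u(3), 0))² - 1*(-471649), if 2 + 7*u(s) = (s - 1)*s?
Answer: 512858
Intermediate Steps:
u(s) = -2/7 + s*(-1 + s)/7 (u(s) = -2/7 + ((s - 1)*s)/7 = -2/7 + ((-1 + s)*s)/7 = -2/7 + (s*(-1 + s))/7 = -2/7 + s*(-1 + s)/7)
E = 144 (E = -9*(-16) = 144)
P(K, z) = 144
(59 + P(u(3), 0))² - 1*(-471649) = (59 + 144)² - 1*(-471649) = 203² + 471649 = 41209 + 471649 = 512858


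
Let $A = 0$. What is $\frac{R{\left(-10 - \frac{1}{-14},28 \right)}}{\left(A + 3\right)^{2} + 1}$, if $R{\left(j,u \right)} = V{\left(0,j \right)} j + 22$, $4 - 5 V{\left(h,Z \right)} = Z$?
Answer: $- \frac{1109}{1960} \approx -0.56582$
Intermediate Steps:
$V{\left(h,Z \right)} = \frac{4}{5} - \frac{Z}{5}$
$R{\left(j,u \right)} = 22 + j \left(\frac{4}{5} - \frac{j}{5}\right)$ ($R{\left(j,u \right)} = \left(\frac{4}{5} - \frac{j}{5}\right) j + 22 = j \left(\frac{4}{5} - \frac{j}{5}\right) + 22 = 22 + j \left(\frac{4}{5} - \frac{j}{5}\right)$)
$\frac{R{\left(-10 - \frac{1}{-14},28 \right)}}{\left(A + 3\right)^{2} + 1} = \frac{22 - \frac{\left(-10 - \frac{1}{-14}\right) \left(-4 - \frac{139}{14}\right)}{5}}{\left(0 + 3\right)^{2} + 1} = \frac{22 - \frac{\left(-10 - - \frac{1}{14}\right) \left(-4 - \frac{139}{14}\right)}{5}}{3^{2} + 1} = \frac{22 - \frac{\left(-10 + \frac{1}{14}\right) \left(-4 + \left(-10 + \frac{1}{14}\right)\right)}{5}}{9 + 1} = \frac{22 - - \frac{139 \left(-4 - \frac{139}{14}\right)}{70}}{10} = \left(22 - \left(- \frac{139}{70}\right) \left(- \frac{195}{14}\right)\right) \frac{1}{10} = \left(22 - \frac{5421}{196}\right) \frac{1}{10} = \left(- \frac{1109}{196}\right) \frac{1}{10} = - \frac{1109}{1960}$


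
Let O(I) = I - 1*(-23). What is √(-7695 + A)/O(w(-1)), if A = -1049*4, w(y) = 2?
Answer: I*√11891/25 ≈ 4.3618*I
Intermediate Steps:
A = -4196
O(I) = 23 + I (O(I) = I + 23 = 23 + I)
√(-7695 + A)/O(w(-1)) = √(-7695 - 4196)/(23 + 2) = √(-11891)/25 = (I*√11891)*(1/25) = I*√11891/25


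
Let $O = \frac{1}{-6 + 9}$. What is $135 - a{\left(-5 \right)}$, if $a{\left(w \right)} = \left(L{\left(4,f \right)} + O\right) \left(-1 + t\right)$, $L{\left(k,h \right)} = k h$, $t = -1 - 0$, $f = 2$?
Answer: $\frac{455}{3} \approx 151.67$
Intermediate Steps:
$t = -1$ ($t = -1 + 0 = -1$)
$L{\left(k,h \right)} = h k$
$O = \frac{1}{3} \approx 0.33333$
$a{\left(w \right)} = - \frac{50}{3}$ ($a{\left(w \right)} = \left(2 \cdot 4 + \frac{1}{3}\right) \left(-1 - 1\right) = \left(8 + \frac{1}{3}\right) \left(-2\right) = \frac{25}{3} \left(-2\right) = - \frac{50}{3}$)
$135 - a{\left(-5 \right)} = 135 - - \frac{50}{3} = 135 + \frac{50}{3} = \frac{455}{3}$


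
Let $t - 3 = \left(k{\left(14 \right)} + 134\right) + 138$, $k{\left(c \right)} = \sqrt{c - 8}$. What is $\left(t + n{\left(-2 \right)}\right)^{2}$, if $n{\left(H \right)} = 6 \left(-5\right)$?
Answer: $\left(245 + \sqrt{6}\right)^{2} \approx 61231.0$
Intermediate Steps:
$k{\left(c \right)} = \sqrt{-8 + c}$
$t = 275 + \sqrt{6}$ ($t = 3 + \left(\left(\sqrt{-8 + 14} + 134\right) + 138\right) = 3 + \left(\left(\sqrt{6} + 134\right) + 138\right) = 3 + \left(\left(134 + \sqrt{6}\right) + 138\right) = 3 + \left(272 + \sqrt{6}\right) = 275 + \sqrt{6} \approx 277.45$)
$n{\left(H \right)} = -30$
$\left(t + n{\left(-2 \right)}\right)^{2} = \left(\left(275 + \sqrt{6}\right) - 30\right)^{2} = \left(245 + \sqrt{6}\right)^{2}$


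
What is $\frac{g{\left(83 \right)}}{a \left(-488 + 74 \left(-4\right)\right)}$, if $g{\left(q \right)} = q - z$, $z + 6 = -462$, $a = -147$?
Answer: $\frac{551}{115248} \approx 0.004781$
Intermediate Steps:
$z = -468$ ($z = -6 - 462 = -468$)
$g{\left(q \right)} = 468 + q$ ($g{\left(q \right)} = q - -468 = q + 468 = 468 + q$)
$\frac{g{\left(83 \right)}}{a \left(-488 + 74 \left(-4\right)\right)} = \frac{468 + 83}{\left(-147\right) \left(-488 + 74 \left(-4\right)\right)} = \frac{551}{\left(-147\right) \left(-488 - 296\right)} = \frac{551}{\left(-147\right) \left(-784\right)} = \frac{551}{115248}$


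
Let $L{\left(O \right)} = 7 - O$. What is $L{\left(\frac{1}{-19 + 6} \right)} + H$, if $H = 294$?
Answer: $\frac{3914}{13} \approx 301.08$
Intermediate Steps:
$L{\left(\frac{1}{-19 + 6} \right)} + H = \left(7 - \frac{1}{-19 + 6}\right) + 294 = \left(7 - \frac{1}{-13}\right) + 294 = \left(7 - - \frac{1}{13}\right) + 294 = \left(7 + \frac{1}{13}\right) + 294 = \frac{92}{13} + 294 = \frac{3914}{13}$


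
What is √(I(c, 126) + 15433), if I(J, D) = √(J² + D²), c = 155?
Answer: √(15433 + √39901) ≈ 125.03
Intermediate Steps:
I(J, D) = √(D² + J²)
√(I(c, 126) + 15433) = √(√(126² + 155²) + 15433) = √(√(15876 + 24025) + 15433) = √(√39901 + 15433) = √(15433 + √39901)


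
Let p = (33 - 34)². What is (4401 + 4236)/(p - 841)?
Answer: -2879/280 ≈ -10.282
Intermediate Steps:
p = 1 (p = (-1)² = 1)
(4401 + 4236)/(p - 841) = (4401 + 4236)/(1 - 841) = 8637/(-840) = 8637*(-1/840) = -2879/280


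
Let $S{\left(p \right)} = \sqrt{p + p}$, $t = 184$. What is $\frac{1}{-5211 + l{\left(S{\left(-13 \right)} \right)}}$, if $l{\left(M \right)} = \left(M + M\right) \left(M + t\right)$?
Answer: $- \frac{i}{368 \sqrt{26} + 5263 i} \approx -0.00016858 - 6.0103 \cdot 10^{-5} i$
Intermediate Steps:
$S{\left(p \right)} = \sqrt{2} \sqrt{p}$ ($S{\left(p \right)} = \sqrt{2 p} = \sqrt{2} \sqrt{p}$)
$l{\left(M \right)} = 2 M \left(184 + M\right)$ ($l{\left(M \right)} = \left(M + M\right) \left(M + 184\right) = 2 M \left(184 + M\right)$)
$\frac{1}{-5211 + l{\left(S{\left(-13 \right)} \right)}} = \frac{1}{-5211 + 2 \sqrt{2} \sqrt{-13} \left(184 + \sqrt{2} \sqrt{-13}\right)} = \frac{1}{-5211 + 2 \sqrt{2} i \sqrt{13} \left(184 + \sqrt{2} i \sqrt{13}\right)} = \frac{1}{-5211 + 2 i \sqrt{26} \left(184 + i \sqrt{26}\right)}$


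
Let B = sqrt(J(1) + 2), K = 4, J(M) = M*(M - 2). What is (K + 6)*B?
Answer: 10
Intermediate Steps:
J(M) = M*(-2 + M)
B = 1 (B = sqrt(1*(-2 + 1) + 2) = sqrt(1*(-1) + 2) = sqrt(-1 + 2) = sqrt(1) = 1)
(K + 6)*B = (4 + 6)*1 = 10*1 = 10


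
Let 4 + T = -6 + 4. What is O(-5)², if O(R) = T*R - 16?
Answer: 196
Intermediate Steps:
T = -6 (T = -4 + (-6 + 4) = -4 - 2 = -6)
O(R) = -16 - 6*R (O(R) = -6*R - 16 = -16 - 6*R)
O(-5)² = (-16 - 6*(-5))² = (-16 + 30)² = 14² = 196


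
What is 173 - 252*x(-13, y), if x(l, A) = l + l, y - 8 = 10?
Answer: 6725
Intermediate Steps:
y = 18 (y = 8 + 10 = 18)
x(l, A) = 2*l
173 - 252*x(-13, y) = 173 - 504*(-13) = 173 - 252*(-26) = 173 + 6552 = 6725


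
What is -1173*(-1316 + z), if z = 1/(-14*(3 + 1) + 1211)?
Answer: 594311789/385 ≈ 1.5437e+6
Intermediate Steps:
z = 1/1155 (z = 1/(-14*4 + 1211) = 1/(-56 + 1211) = 1/1155 ≈ 0.00086580)
-1173*(-1316 + z) = -1173*(-1316 + 1/1155) = -1173*(-1519979/1155) = 594311789/385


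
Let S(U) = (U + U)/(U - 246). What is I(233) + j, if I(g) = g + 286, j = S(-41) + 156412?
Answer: 1098519/7 ≈ 1.5693e+5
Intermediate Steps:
S(U) = 2*U/(-246 + U) (S(U) = (2*U)/(-246 + U) = 2*U/(-246 + U))
j = 1094886/7 (j = 2*(-41)/(-246 - 41) + 156412 = 2*(-41)/(-287) + 156412 = 2*(-41)*(-1/287) + 156412 = 2/7 + 156412 = 1094886/7 ≈ 1.5641e+5)
I(g) = 286 + g
I(233) + j = (286 + 233) + 1094886/7 = 519 + 1094886/7 = 1098519/7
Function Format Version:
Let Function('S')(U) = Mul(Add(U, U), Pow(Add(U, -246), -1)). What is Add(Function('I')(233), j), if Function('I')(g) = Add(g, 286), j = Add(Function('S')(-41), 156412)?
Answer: Rational(1098519, 7) ≈ 1.5693e+5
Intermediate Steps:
Function('S')(U) = Mul(2, U, Pow(Add(-246, U), -1)) (Function('S')(U) = Mul(Mul(2, U), Pow(Add(-246, U), -1)) = Mul(2, U, Pow(Add(-246, U), -1)))
j = Rational(1094886, 7) (j = Add(Mul(2, -41, Pow(Add(-246, -41), -1)), 156412) = Add(Mul(2, -41, Pow(-287, -1)), 156412) = Add(Mul(2, -41, Rational(-1, 287)), 156412) = Add(Rational(2, 7), 156412) = Rational(1094886, 7) ≈ 1.5641e+5)
Function('I')(g) = Add(286, g)
Add(Function('I')(233), j) = Add(Add(286, 233), Rational(1094886, 7)) = Add(519, Rational(1094886, 7)) = Rational(1098519, 7)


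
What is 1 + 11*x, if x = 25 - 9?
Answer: 177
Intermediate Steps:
x = 16
1 + 11*x = 1 + 11*16 = 1 + 176 = 177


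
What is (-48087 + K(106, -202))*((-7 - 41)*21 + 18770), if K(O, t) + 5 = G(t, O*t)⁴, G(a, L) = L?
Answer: 3733539965474845584328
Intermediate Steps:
K(O, t) = -5 + O⁴*t⁴ (K(O, t) = -5 + (O*t)⁴ = -5 + O⁴*t⁴)
(-48087 + K(106, -202))*((-7 - 41)*21 + 18770) = (-48087 + (-5 + 106⁴*(-202)⁴))*((-7 - 41)*21 + 18770) = (-48087 + (-5 + 126247696*1664966416))*(-48*21 + 18770) = (-48087 + (-5 + 210198173937377536))*(-1008 + 18770) = (-48087 + 210198173937377531)*17762 = 210198173937329444*17762 = 3733539965474845584328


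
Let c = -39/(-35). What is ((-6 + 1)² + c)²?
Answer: 835396/1225 ≈ 681.96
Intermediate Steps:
c = 39/35 (c = -39*(-1/35) = 39/35 ≈ 1.1143)
((-6 + 1)² + c)² = ((-6 + 1)² + 39/35)² = ((-5)² + 39/35)² = (25 + 39/35)² = (914/35)² = 835396/1225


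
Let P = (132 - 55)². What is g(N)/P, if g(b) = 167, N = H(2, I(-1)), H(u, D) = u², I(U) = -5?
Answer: 167/5929 ≈ 0.028167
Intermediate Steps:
N = 4 (N = 2² = 4)
P = 5929 (P = 77² = 5929)
g(N)/P = 167/5929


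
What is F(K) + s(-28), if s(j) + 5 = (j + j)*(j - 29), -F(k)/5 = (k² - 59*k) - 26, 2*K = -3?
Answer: 11453/4 ≈ 2863.3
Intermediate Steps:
K = -3/2 (K = (½)*(-3) = -3/2 ≈ -1.5000)
F(k) = 130 - 5*k² + 295*k (F(k) = -5*((k² - 59*k) - 26) = -5*(-26 + k² - 59*k) = 130 - 5*k² + 295*k)
s(j) = -5 + 2*j*(-29 + j) (s(j) = -5 + (j + j)*(j - 29) = -5 + (2*j)*(-29 + j) = -5 + 2*j*(-29 + j))
F(K) + s(-28) = (130 - 5*(-3/2)² + 295*(-3/2)) + (-5 - 58*(-28) + 2*(-28)²) = (130 - 5*9/4 - 885/2) + (-5 + 1624 + 2*784) = (130 - 45/4 - 885/2) + (-5 + 1624 + 1568) = -1295/4 + 3187 = 11453/4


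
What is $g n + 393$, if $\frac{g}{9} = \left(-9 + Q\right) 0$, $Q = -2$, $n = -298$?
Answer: $393$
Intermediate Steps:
$g = 0$ ($g = 9 \left(-9 - 2\right) 0 = 9 \left(\left(-11\right) 0\right) = 9 \cdot 0 = 0$)
$g n + 393 = 0 \left(-298\right) + 393 = 0 + 393 = 393$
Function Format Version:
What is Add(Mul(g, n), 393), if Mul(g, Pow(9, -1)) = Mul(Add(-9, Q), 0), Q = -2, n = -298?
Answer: 393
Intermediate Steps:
g = 0 (g = Mul(9, Mul(Add(-9, -2), 0)) = Mul(9, Mul(-11, 0)) = Mul(9, 0) = 0)
Add(Mul(g, n), 393) = Add(Mul(0, -298), 393) = Add(0, 393) = 393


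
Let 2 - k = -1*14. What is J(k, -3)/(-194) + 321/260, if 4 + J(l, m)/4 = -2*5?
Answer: 38417/25220 ≈ 1.5233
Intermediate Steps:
k = 16 (k = 2 - (-1)*14 = 2 - 1*(-14) = 2 + 14 = 16)
J(l, m) = -56 (J(l, m) = -16 + 4*(-2*5) = -16 + 4*(-10) = -16 - 40 = -56)
J(k, -3)/(-194) + 321/260 = -56/(-194) + 321/260 = -56*(-1/194) + 321*(1/260) = 28/97 + 321/260 = 38417/25220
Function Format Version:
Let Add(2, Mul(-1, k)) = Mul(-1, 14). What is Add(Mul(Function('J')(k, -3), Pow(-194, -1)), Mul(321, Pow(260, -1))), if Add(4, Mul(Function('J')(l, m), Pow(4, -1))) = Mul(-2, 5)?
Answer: Rational(38417, 25220) ≈ 1.5233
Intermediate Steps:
k = 16 (k = Add(2, Mul(-1, Mul(-1, 14))) = Add(2, Mul(-1, -14)) = Add(2, 14) = 16)
Function('J')(l, m) = -56 (Function('J')(l, m) = Add(-16, Mul(4, Mul(-2, 5))) = Add(-16, Mul(4, -10)) = Add(-16, -40) = -56)
Add(Mul(Function('J')(k, -3), Pow(-194, -1)), Mul(321, Pow(260, -1))) = Add(Mul(-56, Pow(-194, -1)), Mul(321, Pow(260, -1))) = Add(Mul(-56, Rational(-1, 194)), Mul(321, Rational(1, 260))) = Add(Rational(28, 97), Rational(321, 260)) = Rational(38417, 25220)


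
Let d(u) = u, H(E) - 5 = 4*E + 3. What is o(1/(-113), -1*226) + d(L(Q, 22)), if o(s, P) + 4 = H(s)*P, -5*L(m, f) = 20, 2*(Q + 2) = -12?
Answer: -1808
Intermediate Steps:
Q = -8 (Q = -2 + (1/2)*(-12) = -2 - 6 = -8)
H(E) = 8 + 4*E (H(E) = 5 + (4*E + 3) = 5 + (3 + 4*E) = 8 + 4*E)
L(m, f) = -4 (L(m, f) = -1/5*20 = -4)
o(s, P) = -4 + P*(8 + 4*s) (o(s, P) = -4 + (8 + 4*s)*P = -4 + P*(8 + 4*s))
o(1/(-113), -1*226) + d(L(Q, 22)) = (-4 + 4*(-1*226)*(2 + 1/(-113))) - 4 = (-4 + 4*(-226)*(2 - 1/113)) - 4 = (-4 + 4*(-226)*(225/113)) - 4 = (-4 - 1800) - 4 = -1804 - 4 = -1808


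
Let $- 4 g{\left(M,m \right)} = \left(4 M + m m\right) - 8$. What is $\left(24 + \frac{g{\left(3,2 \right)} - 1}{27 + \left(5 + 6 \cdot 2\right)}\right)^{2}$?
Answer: $\frac{1108809}{1936} \approx 572.73$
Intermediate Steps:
$g{\left(M,m \right)} = 2 - M - \frac{m^{2}}{4}$ ($g{\left(M,m \right)} = - \frac{\left(4 M + m m\right) - 8}{4} = - \frac{\left(4 M + m^{2}\right) - 8}{4} = - \frac{\left(m^{2} + 4 M\right) - 8}{4} = - \frac{-8 + m^{2} + 4 M}{4} = 2 - M - \frac{m^{2}}{4}$)
$\left(24 + \frac{g{\left(3,2 \right)} - 1}{27 + \left(5 + 6 \cdot 2\right)}\right)^{2} = \left(24 + \frac{\left(2 - 3 - \frac{2^{2}}{4}\right) - 1}{27 + \left(5 + 6 \cdot 2\right)}\right)^{2} = \left(24 + \frac{\left(2 - 3 - 1\right) - 1}{27 + \left(5 + 12\right)}\right)^{2} = \left(24 + \frac{\left(2 - 3 - 1\right) - 1}{27 + 17}\right)^{2} = \left(24 + \frac{-2 - 1}{44}\right)^{2} = \left(24 - \frac{3}{44}\right)^{2} = \left(\frac{1053}{44}\right)^{2} = \frac{1108809}{1936}$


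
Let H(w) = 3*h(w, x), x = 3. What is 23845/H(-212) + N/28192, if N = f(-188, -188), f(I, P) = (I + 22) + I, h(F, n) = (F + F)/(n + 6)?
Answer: -126054051/747088 ≈ -168.73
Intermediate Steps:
h(F, n) = 2*F/(6 + n) (h(F, n) = (2*F)/(6 + n) = 2*F/(6 + n))
H(w) = 2*w/3 (H(w) = 3*(2*w/(6 + 3)) = 3*(2*w/9) = 2*w/3)
f(I, P) = 22 + 2*I (f(I, P) = (22 + I) + I = 22 + 2*I)
N = -354 (N = 22 + 2*(-188) = 22 - 376 = -354)
23845/H(-212) + N/28192 = 23845/(((⅔)*(-212))) - 354/28192 = 23845/(-424/3) - 354*1/28192 = 23845*(-3/424) - 177/14096 = -71535/424 - 177/14096 = -126054051/747088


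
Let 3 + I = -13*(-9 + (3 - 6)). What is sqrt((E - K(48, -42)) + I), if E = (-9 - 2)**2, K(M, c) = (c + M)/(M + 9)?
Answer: 2*sqrt(24719)/19 ≈ 16.550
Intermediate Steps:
K(M, c) = (M + c)/(9 + M)
E = 121 (E = (-11)**2 = 121)
I = 153 (I = -3 - 13*(-9 + (3 - 6)) = -3 - 13*(-9 - 3) = -3 - 13*(-12) = -3 + 156 = 153)
sqrt((E - K(48, -42)) + I) = sqrt((121 - (48 - 42)/(9 + 48)) + 153) = sqrt((121 - 6/57) + 153) = sqrt((121 - 1*2/19) + 153) = sqrt((121 - 2/19) + 153) = sqrt(2297/19 + 153) = sqrt(5204/19) = 2*sqrt(24719)/19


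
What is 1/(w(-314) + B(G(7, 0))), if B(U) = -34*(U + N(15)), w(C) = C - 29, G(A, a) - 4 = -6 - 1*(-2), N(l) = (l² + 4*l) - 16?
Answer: -1/9489 ≈ -0.00010539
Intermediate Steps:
N(l) = -16 + l² + 4*l
G(A, a) = 0 (G(A, a) = 4 + (-6 - 1*(-2)) = 4 + (-6 + 2) = 4 - 4 = 0)
w(C) = -29 + C
B(U) = -9146 - 34*U (B(U) = -34*(U + (-16 + 15² + 4*15)) = -34*(U + (-16 + 225 + 60)) = -34*(U + 269) = -34*(269 + U) = -9146 - 34*U)
1/(w(-314) + B(G(7, 0))) = 1/((-29 - 314) + (-9146 - 34*0)) = 1/(-343 + (-9146 + 0)) = 1/(-343 - 9146) = 1/(-9489) = -1/9489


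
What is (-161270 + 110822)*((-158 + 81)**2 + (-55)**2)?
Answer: -451711392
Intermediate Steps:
(-161270 + 110822)*((-158 + 81)**2 + (-55)**2) = -50448*((-77)**2 + 3025) = -50448*(5929 + 3025) = -50448*8954 = -451711392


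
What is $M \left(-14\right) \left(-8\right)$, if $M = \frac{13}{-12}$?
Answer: $- \frac{364}{3} \approx -121.33$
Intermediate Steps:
$M = - \frac{13}{12}$ ($M = 13 \left(- \frac{1}{12}\right) = - \frac{13}{12} \approx -1.0833$)
$M \left(-14\right) \left(-8\right) = \left(- \frac{13}{12}\right) \left(-14\right) \left(-8\right) = \frac{91}{6} \left(-8\right) = - \frac{364}{3}$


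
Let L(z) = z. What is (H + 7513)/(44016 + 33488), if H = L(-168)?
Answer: 7345/77504 ≈ 0.094769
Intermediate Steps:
H = -168
(H + 7513)/(44016 + 33488) = (-168 + 7513)/(44016 + 33488) = 7345/77504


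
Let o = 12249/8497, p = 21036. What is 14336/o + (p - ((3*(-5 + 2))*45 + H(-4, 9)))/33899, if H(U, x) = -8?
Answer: 4129601344609/415228851 ≈ 9945.4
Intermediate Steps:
o = 12249/8497 (o = 12249*(1/8497) = 12249/8497 ≈ 1.4416)
14336/o + (p - ((3*(-5 + 2))*45 + H(-4, 9)))/33899 = 14336/(12249/8497) + (21036 - ((3*(-5 + 2))*45 - 8))/33899 = 14336*(8497/12249) + (21036 - ((3*(-3))*45 - 8))*(1/33899) = 121812992/12249 + (21036 - (-9*45 - 8))*(1/33899) = 121812992/12249 + (21036 - (-405 - 8))*(1/33899) = 121812992/12249 + (21036 - 1*(-413))*(1/33899) = 121812992/12249 + (21036 + 413)*(1/33899) = 121812992/12249 + 21449*(1/33899) = 121812992/12249 + 21449/33899 = 4129601344609/415228851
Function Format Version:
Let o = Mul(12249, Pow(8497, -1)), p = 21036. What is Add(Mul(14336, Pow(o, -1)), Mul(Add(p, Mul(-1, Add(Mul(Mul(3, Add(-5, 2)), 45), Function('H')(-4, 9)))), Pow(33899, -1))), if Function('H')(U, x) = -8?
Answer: Rational(4129601344609, 415228851) ≈ 9945.4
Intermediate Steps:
o = Rational(12249, 8497) (o = Mul(12249, Rational(1, 8497)) = Rational(12249, 8497) ≈ 1.4416)
Add(Mul(14336, Pow(o, -1)), Mul(Add(p, Mul(-1, Add(Mul(Mul(3, Add(-5, 2)), 45), Function('H')(-4, 9)))), Pow(33899, -1))) = Add(Mul(14336, Pow(Rational(12249, 8497), -1)), Mul(Add(21036, Mul(-1, Add(Mul(Mul(3, Add(-5, 2)), 45), -8))), Pow(33899, -1))) = Add(Mul(14336, Rational(8497, 12249)), Mul(Add(21036, Mul(-1, Add(Mul(Mul(3, -3), 45), -8))), Rational(1, 33899))) = Add(Rational(121812992, 12249), Mul(Add(21036, Mul(-1, Add(Mul(-9, 45), -8))), Rational(1, 33899))) = Add(Rational(121812992, 12249), Mul(Add(21036, Mul(-1, Add(-405, -8))), Rational(1, 33899))) = Add(Rational(121812992, 12249), Mul(Add(21036, Mul(-1, -413)), Rational(1, 33899))) = Add(Rational(121812992, 12249), Mul(Add(21036, 413), Rational(1, 33899))) = Add(Rational(121812992, 12249), Mul(21449, Rational(1, 33899))) = Add(Rational(121812992, 12249), Rational(21449, 33899)) = Rational(4129601344609, 415228851)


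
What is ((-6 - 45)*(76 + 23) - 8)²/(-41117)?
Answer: -25573249/41117 ≈ -621.96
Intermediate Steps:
((-6 - 45)*(76 + 23) - 8)²/(-41117) = (-51*99 - 8)²*(-1/41117) = (-5049 - 8)²*(-1/41117) = (-5057)²*(-1/41117) = 25573249*(-1/41117) = -25573249/41117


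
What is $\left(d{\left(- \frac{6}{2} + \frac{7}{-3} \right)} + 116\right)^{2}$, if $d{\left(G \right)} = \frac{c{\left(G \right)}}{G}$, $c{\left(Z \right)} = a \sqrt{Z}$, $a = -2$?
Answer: $\frac{\left(232 + i \sqrt{3}\right)^{2}}{4} \approx 13455.0 + 200.92 i$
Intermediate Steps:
$c{\left(Z \right)} = - 2 \sqrt{Z}$
$d{\left(G \right)} = - \frac{2}{\sqrt{G}}$ ($d{\left(G \right)} = \frac{\left(-2\right) \sqrt{G}}{G} = - \frac{2}{\sqrt{G}}$)
$\left(d{\left(- \frac{6}{2} + \frac{7}{-3} \right)} + 116\right)^{2} = \left(- \frac{2}{\sqrt{- \frac{6}{2} + \frac{7}{-3}}} + 116\right)^{2} = \left(- \frac{2}{\sqrt{\left(-6\right) \frac{1}{2} + 7 \left(- \frac{1}{3}\right)}} + 116\right)^{2} = \left(- \frac{2}{\sqrt{-3 - \frac{7}{3}}} + 116\right)^{2} = \left(- \frac{2}{\frac{4}{3} i \sqrt{3}} + 116\right)^{2} = \left(- 2 \left(- \frac{i \sqrt{3}}{4}\right) + 116\right)^{2} = \left(\frac{i \sqrt{3}}{2} + 116\right)^{2} = \left(116 + \frac{i \sqrt{3}}{2}\right)^{2}$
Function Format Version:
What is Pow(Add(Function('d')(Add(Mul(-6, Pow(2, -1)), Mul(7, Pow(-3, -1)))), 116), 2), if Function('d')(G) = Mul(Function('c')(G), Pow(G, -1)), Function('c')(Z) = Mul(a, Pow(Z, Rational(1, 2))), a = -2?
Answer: Mul(Rational(1, 4), Pow(Add(232, Mul(I, Pow(3, Rational(1, 2)))), 2)) ≈ Add(13455., Mul(200.92, I))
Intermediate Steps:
Function('c')(Z) = Mul(-2, Pow(Z, Rational(1, 2)))
Function('d')(G) = Mul(-2, Pow(G, Rational(-1, 2))) (Function('d')(G) = Mul(Mul(-2, Pow(G, Rational(1, 2))), Pow(G, -1)) = Mul(-2, Pow(G, Rational(-1, 2))))
Pow(Add(Function('d')(Add(Mul(-6, Pow(2, -1)), Mul(7, Pow(-3, -1)))), 116), 2) = Pow(Add(Mul(-2, Pow(Add(Mul(-6, Pow(2, -1)), Mul(7, Pow(-3, -1))), Rational(-1, 2))), 116), 2) = Pow(Add(Mul(-2, Pow(Add(Mul(-6, Rational(1, 2)), Mul(7, Rational(-1, 3))), Rational(-1, 2))), 116), 2) = Pow(Add(Mul(-2, Pow(Add(-3, Rational(-7, 3)), Rational(-1, 2))), 116), 2) = Pow(Add(Mul(-2, Pow(Rational(-16, 3), Rational(-1, 2))), 116), 2) = Pow(Add(Mul(-2, Mul(Rational(-1, 4), I, Pow(3, Rational(1, 2)))), 116), 2) = Pow(Add(Mul(Rational(1, 2), I, Pow(3, Rational(1, 2))), 116), 2) = Pow(Add(116, Mul(Rational(1, 2), I, Pow(3, Rational(1, 2)))), 2)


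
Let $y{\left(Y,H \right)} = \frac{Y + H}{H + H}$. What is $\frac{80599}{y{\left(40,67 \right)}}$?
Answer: $\frac{10800266}{107} \approx 1.0094 \cdot 10^{5}$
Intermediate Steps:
$y{\left(Y,H \right)} = \frac{H + Y}{2 H}$
$\frac{80599}{y{\left(40,67 \right)}} = \frac{80599}{\frac{1}{2} \cdot \frac{1}{67} \left(67 + 40\right)} = \frac{80599}{\frac{1}{2} \cdot \frac{1}{67} \cdot 107} = \frac{80599}{\frac{107}{134}} = 80599 \cdot \frac{134}{107} = \frac{10800266}{107}$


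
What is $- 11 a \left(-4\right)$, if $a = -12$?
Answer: $-528$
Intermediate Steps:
$- 11 a \left(-4\right) = \left(-11\right) \left(-12\right) \left(-4\right) = 132 \left(-4\right) = -528$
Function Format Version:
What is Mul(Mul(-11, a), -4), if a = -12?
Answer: -528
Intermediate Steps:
Mul(Mul(-11, a), -4) = Mul(Mul(-11, -12), -4) = Mul(132, -4) = -528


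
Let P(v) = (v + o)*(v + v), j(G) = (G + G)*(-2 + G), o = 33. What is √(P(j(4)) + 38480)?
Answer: 4*√2503 ≈ 200.12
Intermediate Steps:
j(G) = 2*G*(-2 + G) (j(G) = (2*G)*(-2 + G) = 2*G*(-2 + G))
P(v) = 2*v*(33 + v) (P(v) = (v + 33)*(v + v) = (33 + v)*(2*v) = 2*v*(33 + v))
√(P(j(4)) + 38480) = √(2*(2*4*(-2 + 4))*(33 + 2*4*(-2 + 4)) + 38480) = √(2*(2*4*2)*(33 + 2*4*2) + 38480) = √(2*16*(33 + 16) + 38480) = √(2*16*49 + 38480) = √(1568 + 38480) = √40048 = 4*√2503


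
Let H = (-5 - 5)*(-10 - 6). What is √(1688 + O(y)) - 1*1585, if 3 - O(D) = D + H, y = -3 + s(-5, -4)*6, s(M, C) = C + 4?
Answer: -1585 + √1534 ≈ -1545.8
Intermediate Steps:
s(M, C) = 4 + C
y = -3 (y = -3 + (4 - 4)*6 = -3 + 0*6 = -3 + 0 = -3)
H = 160 (H = -10*(-16) = 160)
O(D) = -157 - D (O(D) = 3 - (D + 160) = 3 - (160 + D) = 3 + (-160 - D) = -157 - D)
√(1688 + O(y)) - 1*1585 = √(1688 + (-157 - 1*(-3))) - 1*1585 = √(1688 + (-157 + 3)) - 1585 = √(1688 - 154) - 1585 = √1534 - 1585 = -1585 + √1534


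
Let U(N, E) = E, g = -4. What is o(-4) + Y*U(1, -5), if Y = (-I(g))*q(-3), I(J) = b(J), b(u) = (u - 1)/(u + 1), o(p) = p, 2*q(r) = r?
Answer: -33/2 ≈ -16.500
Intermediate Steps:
q(r) = r/2
b(u) = (-1 + u)/(1 + u)
I(J) = (-1 + J)/(1 + J)
Y = 5/2 (Y = (-(-1 - 4)/(1 - 4))*((1/2)*(-3)) = -(-5)/(-3)*(-3/2) = -(-1)*(-5)/3*(-3/2) = -1*5/3*(-3/2) = -5/3*(-3/2) = 5/2 ≈ 2.5000)
o(-4) + Y*U(1, -5) = -4 + (5/2)*(-5) = -4 - 25/2 = -33/2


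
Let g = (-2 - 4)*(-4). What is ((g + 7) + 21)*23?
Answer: 1196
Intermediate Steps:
g = 24 (g = -6*(-4) = 24)
((g + 7) + 21)*23 = ((24 + 7) + 21)*23 = (31 + 21)*23 = 52*23 = 1196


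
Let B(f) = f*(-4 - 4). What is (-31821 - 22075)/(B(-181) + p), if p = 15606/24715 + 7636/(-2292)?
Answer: -763258713720/20467895663 ≈ -37.291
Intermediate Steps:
p = -38238697/14161695 (p = 15606*(1/24715) + 7636*(-1/2292) = 15606/24715 - 1909/573 = -38238697/14161695 ≈ -2.7001)
B(f) = -8*f (B(f) = f*(-8) = -8*f)
(-31821 - 22075)/(B(-181) + p) = (-31821 - 22075)/(-8*(-181) - 38238697/14161695) = -53896/(1448 - 38238697/14161695) = -53896/20467895663/14161695 = -53896*14161695/20467895663 = -763258713720/20467895663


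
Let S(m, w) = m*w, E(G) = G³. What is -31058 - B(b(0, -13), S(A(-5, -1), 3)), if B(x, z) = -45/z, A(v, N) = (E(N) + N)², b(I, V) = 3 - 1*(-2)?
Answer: -124217/4 ≈ -31054.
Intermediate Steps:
b(I, V) = 5 (b(I, V) = 3 + 2 = 5)
A(v, N) = (N + N³)² (A(v, N) = (N³ + N)² = (N + N³)²)
-31058 - B(b(0, -13), S(A(-5, -1), 3)) = -31058 - (-45)/(((-1)²*(1 + (-1)²)²)*3) = -31058 - (-45)/((1*(1 + 1)²)*3) = -31058 - (-45)/((1*2²)*3) = -31058 - (-45)/((1*4)*3) = -31058 - (-45)/(4*3) = -31058 - (-45)/12 = -31058 - 1*(-15/4) = -31058 + 15/4 = -124217/4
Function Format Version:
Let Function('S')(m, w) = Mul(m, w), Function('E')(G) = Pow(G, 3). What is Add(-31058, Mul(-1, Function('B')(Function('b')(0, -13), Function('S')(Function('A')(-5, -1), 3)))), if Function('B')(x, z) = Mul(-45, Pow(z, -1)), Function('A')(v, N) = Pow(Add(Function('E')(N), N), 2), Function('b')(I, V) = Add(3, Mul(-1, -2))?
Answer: Rational(-124217, 4) ≈ -31054.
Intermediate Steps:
Function('b')(I, V) = 5 (Function('b')(I, V) = Add(3, 2) = 5)
Function('A')(v, N) = Pow(Add(N, Pow(N, 3)), 2) (Function('A')(v, N) = Pow(Add(Pow(N, 3), N), 2) = Pow(Add(N, Pow(N, 3)), 2))
Add(-31058, Mul(-1, Function('B')(Function('b')(0, -13), Function('S')(Function('A')(-5, -1), 3)))) = Add(-31058, Mul(-1, Mul(-45, Pow(Mul(Mul(Pow(-1, 2), Pow(Add(1, Pow(-1, 2)), 2)), 3), -1)))) = Add(-31058, Mul(-1, Mul(-45, Pow(Mul(Mul(1, Pow(Add(1, 1), 2)), 3), -1)))) = Add(-31058, Mul(-1, Mul(-45, Pow(Mul(Mul(1, Pow(2, 2)), 3), -1)))) = Add(-31058, Mul(-1, Mul(-45, Pow(Mul(Mul(1, 4), 3), -1)))) = Add(-31058, Mul(-1, Mul(-45, Pow(Mul(4, 3), -1)))) = Add(-31058, Mul(-1, Mul(-45, Pow(12, -1)))) = Add(-31058, Mul(-1, Mul(-45, Rational(1, 12)))) = Add(-31058, Mul(-1, Rational(-15, 4))) = Add(-31058, Rational(15, 4)) = Rational(-124217, 4)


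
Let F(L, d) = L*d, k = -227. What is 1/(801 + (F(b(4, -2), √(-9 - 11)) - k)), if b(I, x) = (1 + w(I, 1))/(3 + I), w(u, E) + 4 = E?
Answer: 12593/12945624 + 7*I*√5/12945624 ≈ 0.00097276 + 1.2091e-6*I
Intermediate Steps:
w(u, E) = -4 + E
b(I, x) = -2/(3 + I) (b(I, x) = (1 + (-4 + 1))/(3 + I) = (1 - 3)/(3 + I) = -2/(3 + I))
1/(801 + (F(b(4, -2), √(-9 - 11)) - k)) = 1/(801 + ((-2/(3 + 4))*√(-9 - 11) - 1*(-227))) = 1/(801 + ((-2/7)*√(-20) + 227)) = 1/(801 + ((-2*⅐)*(2*I*√5) + 227)) = 1/(801 + (-4*I*√5/7 + 227)) = 1/(801 + (227 - 4*I*√5/7)) = 1/(1028 - 4*I*√5/7)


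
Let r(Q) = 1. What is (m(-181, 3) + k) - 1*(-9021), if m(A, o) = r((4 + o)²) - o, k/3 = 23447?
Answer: 79360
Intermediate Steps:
k = 70341 (k = 3*23447 = 70341)
m(A, o) = 1 - o
(m(-181, 3) + k) - 1*(-9021) = ((1 - 1*3) + 70341) - 1*(-9021) = ((1 - 3) + 70341) + 9021 = (-2 + 70341) + 9021 = 70339 + 9021 = 79360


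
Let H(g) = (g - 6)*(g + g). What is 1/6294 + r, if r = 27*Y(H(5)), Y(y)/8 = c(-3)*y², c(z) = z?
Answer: -407851199/6294 ≈ -64800.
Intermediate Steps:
H(g) = 2*g*(-6 + g) (H(g) = (-6 + g)*(2*g) = 2*g*(-6 + g))
Y(y) = -24*y² (Y(y) = 8*(-3*y²) = -24*y²)
r = -64800 (r = 27*(-24*100*(-6 + 5)²) = 27*(-24*(2*5*(-1))²) = 27*(-24*(-10)²) = 27*(-24*100) = 27*(-2400) = -64800)
1/6294 + r = 1/6294 - 64800 = -407851199/6294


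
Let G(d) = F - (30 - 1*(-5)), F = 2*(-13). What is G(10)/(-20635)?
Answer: 61/20635 ≈ 0.0029561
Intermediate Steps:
F = -26
G(d) = -61 (G(d) = -26 - (30 - 1*(-5)) = -26 - (30 + 5) = -26 - 1*35 = -26 - 35 = -61)
G(10)/(-20635) = -61/(-20635) = -61*(-1/20635) = 61/20635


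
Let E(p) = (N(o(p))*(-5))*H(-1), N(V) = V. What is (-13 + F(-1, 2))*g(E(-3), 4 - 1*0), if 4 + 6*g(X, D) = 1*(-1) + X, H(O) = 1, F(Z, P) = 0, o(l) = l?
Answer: -65/3 ≈ -21.667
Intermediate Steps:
E(p) = -5*p (E(p) = (p*(-5))*1 = -5*p*1 = -5*p)
g(X, D) = -5/6 + X/6 (g(X, D) = -2/3 + (1*(-1) + X)/6 = -2/3 + (-1 + X)/6 = -2/3 + (-1/6 + X/6) = -5/6 + X/6)
(-13 + F(-1, 2))*g(E(-3), 4 - 1*0) = (-13 + 0)*(-5/6 + (-5*(-3))/6) = -13*(-5/6 + (1/6)*15) = -13*(-5/6 + 5/2) = -13*5/3 = -65/3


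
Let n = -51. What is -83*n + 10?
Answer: 4243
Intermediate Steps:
-83*n + 10 = -83*(-51) + 10 = 4233 + 10 = 4243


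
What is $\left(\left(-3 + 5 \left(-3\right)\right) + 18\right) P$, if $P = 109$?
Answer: $0$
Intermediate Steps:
$\left(\left(-3 + 5 \left(-3\right)\right) + 18\right) P = \left(\left(-3 + 5 \left(-3\right)\right) + 18\right) 109 = \left(\left(-3 - 15\right) + 18\right) 109 = \left(-18 + 18\right) 109 = 0 \cdot 109 = 0$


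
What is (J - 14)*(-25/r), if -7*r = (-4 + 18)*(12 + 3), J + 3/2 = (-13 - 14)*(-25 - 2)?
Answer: 7135/12 ≈ 594.58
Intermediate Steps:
J = 1455/2 (J = -3/2 + (-13 - 14)*(-25 - 2) = -3/2 - 27*(-27) = -3/2 + 729 = 1455/2 ≈ 727.50)
r = -30 (r = -(-4 + 18)*(12 + 3)/7 = -2*15 = -⅐*210 = -30)
(J - 14)*(-25/r) = (1455/2 - 14)*(-25/(-30)) = 1427*(-25*(-1/30))/2 = (1427/2)*(⅚) = 7135/12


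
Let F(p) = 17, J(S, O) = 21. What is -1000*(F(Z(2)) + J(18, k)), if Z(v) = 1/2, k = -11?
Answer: -38000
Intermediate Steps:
Z(v) = 1/2
-1000*(F(Z(2)) + J(18, k)) = -1000*(17 + 21) = -1000*38 = -38000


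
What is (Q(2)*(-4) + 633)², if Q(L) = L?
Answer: 390625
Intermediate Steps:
(Q(2)*(-4) + 633)² = (2*(-4) + 633)² = (-8 + 633)² = 625² = 390625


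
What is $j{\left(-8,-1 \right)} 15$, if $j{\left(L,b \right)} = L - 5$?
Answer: $-195$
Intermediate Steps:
$j{\left(L,b \right)} = -5 + L$
$j{\left(-8,-1 \right)} 15 = \left(-5 - 8\right) 15 = \left(-13\right) 15 = -195$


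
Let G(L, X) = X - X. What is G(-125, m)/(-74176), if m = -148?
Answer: 0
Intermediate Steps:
G(L, X) = 0
G(-125, m)/(-74176) = 0/(-74176) = 0*(-1/74176) = 0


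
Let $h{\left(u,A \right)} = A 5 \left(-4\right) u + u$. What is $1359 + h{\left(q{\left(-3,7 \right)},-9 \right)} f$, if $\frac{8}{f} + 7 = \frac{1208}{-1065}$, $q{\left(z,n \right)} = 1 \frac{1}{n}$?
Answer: $\frac{80868999}{60641} \approx 1333.6$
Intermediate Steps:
$q{\left(z,n \right)} = \frac{1}{n}$
$f = - \frac{8520}{8663}$ ($f = \frac{8}{-7 + \frac{1208}{-1065}} = \frac{8}{-7 + 1208 \left(- \frac{1}{1065}\right)} = \frac{8}{-7 - \frac{1208}{1065}} = \frac{8}{- \frac{8663}{1065}} = 8 \left(- \frac{1065}{8663}\right) = - \frac{8520}{8663} \approx -0.98349$)
$h{\left(u,A \right)} = u - 20 A u$ ($h{\left(u,A \right)} = 5 A \left(-4\right) u + u = - 20 A u + u = u - 20 A u$)
$1359 + h{\left(q{\left(-3,7 \right)},-9 \right)} f = 1359 + \frac{1 - -180}{7} \left(- \frac{8520}{8663}\right) = 1359 + \frac{1 + 180}{7} \left(- \frac{8520}{8663}\right) = 1359 + \frac{1}{7} \cdot 181 \left(- \frac{8520}{8663}\right) = 1359 + \frac{181}{7} \left(- \frac{8520}{8663}\right) = 1359 - \frac{1542120}{60641} = \frac{80868999}{60641}$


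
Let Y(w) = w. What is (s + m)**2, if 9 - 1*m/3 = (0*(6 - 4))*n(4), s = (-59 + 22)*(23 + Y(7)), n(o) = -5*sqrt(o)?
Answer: 1172889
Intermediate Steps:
s = -1110 (s = (-59 + 22)*(23 + 7) = -37*30 = -1110)
m = 27 (m = 27 - 3*0*(6 - 4)*(-5*sqrt(4)) = 27 - 3*0*2*(-5*2) = 27 - 0*(-10) = 27 - 3*0 = 27 + 0 = 27)
(s + m)**2 = (-1110 + 27)**2 = (-1083)**2 = 1172889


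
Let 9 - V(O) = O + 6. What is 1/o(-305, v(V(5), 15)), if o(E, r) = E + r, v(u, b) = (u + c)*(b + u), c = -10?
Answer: -1/461 ≈ -0.0021692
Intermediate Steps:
V(O) = 3 - O (V(O) = 9 - (O + 6) = 9 - (6 + O) = 9 + (-6 - O) = 3 - O)
v(u, b) = (-10 + u)*(b + u) (v(u, b) = (u - 10)*(b + u) = (-10 + u)*(b + u))
1/o(-305, v(V(5), 15)) = 1/(-305 + ((3 - 1*5)² - 10*15 - 10*(3 - 1*5) + 15*(3 - 1*5))) = 1/(-305 + ((3 - 5)² - 150 - 10*(3 - 5) + 15*(3 - 5))) = 1/(-305 + ((-2)² - 150 - 10*(-2) + 15*(-2))) = 1/(-305 + (4 - 150 + 20 - 30)) = 1/(-305 - 156) = 1/(-461) = -1/461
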